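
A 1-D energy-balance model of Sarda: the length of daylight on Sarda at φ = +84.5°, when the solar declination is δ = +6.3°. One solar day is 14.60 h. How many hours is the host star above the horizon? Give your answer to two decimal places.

Sunrise equation: cos H₀ = −tan φ · tan δ = -1.1466 ≤ −1, so the host star never sets (polar day) and H₀ = π.
Daylight = 2H₀/(2π) × 14.60 h = (3.1416/π) × 14.60 = 14.60 h.

14.60 h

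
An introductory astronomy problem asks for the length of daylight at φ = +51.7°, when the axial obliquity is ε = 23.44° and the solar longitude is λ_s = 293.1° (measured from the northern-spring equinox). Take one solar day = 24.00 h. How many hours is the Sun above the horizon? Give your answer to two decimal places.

8.02 h

Solar declination: sin δ = sin ε · sin λ_s = sin 23.44° × sin 293.1° = -0.36589, so δ = -21.463°.
cos H₀ = −tan φ · tan δ = −tan(+51.7°) × tan(-21.463°) = 0.4978, so H₀ = 1.0497 rad = 60.14°.
Daylight = 2H₀/(2π) × 24.00 h = (1.0497/π) × 24.00 = 8.02 h.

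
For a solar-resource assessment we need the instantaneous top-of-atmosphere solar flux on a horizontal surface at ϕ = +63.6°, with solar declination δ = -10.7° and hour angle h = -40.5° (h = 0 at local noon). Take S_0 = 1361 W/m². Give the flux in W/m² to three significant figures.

cos θ_z = sin ϕ sin δ + cos ϕ cos δ cos h = -0.166304 + 0.332225 = 0.165921.
Flux = S_0 · cos θ_z = 1361 × 0.165921 = 225.8 W/m².

226 W/m²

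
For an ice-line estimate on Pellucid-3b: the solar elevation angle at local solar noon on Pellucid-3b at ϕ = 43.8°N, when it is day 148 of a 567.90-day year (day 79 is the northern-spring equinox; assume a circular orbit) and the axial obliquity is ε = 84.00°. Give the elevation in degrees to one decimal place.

Solar longitude: L_s = 360° × (148 − 79)/567.90 = 43.740°.
sin δ = sin 84.00° × sin 43.740° = 0.68760, so δ = +43.440°.
At local noon the hour angle is zero, so the zenith angle equals |ϕ − δ| = |+43.8° − (+43.440°)| = 0.360°.
Elevation = 90° − 0.360° = 89.6°.

89.6°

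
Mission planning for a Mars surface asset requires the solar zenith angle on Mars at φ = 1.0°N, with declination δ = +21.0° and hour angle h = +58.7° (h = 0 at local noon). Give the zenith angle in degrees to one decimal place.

θ_z = 60.6°

cos θ_z = sin φ sin δ + cos φ cos δ cos h = 0.006254 + 0.484939 = 0.491193.
θ_z = arccos(0.491193) = 60.6°.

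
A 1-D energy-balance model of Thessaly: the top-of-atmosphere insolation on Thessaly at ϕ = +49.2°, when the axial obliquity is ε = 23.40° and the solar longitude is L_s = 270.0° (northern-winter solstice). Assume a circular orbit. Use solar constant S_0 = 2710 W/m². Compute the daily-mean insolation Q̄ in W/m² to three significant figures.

Q̄ ≈ 176 W/m²

Solar declination: sin δ = sin ε · sin L_s = sin 23.40° × sin 270.0° = -0.39715, so δ = -23.400°.
cos h₀ = −tan(+49.2°) tan(-23.400°) = 0.5013, h₀ = 1.0457 rad.
Bracket: h₀ sin ϕ sin δ + cos ϕ cos δ sin h₀ = 1.0457×0.75700×-0.39715 + 0.65342×0.91775×0.86525 = -0.314382 + 0.518870 = 0.204488.
Q̄ = (S_0/π) × [bracket] = (2710/π) × 0.204488 = 176.4 W/m².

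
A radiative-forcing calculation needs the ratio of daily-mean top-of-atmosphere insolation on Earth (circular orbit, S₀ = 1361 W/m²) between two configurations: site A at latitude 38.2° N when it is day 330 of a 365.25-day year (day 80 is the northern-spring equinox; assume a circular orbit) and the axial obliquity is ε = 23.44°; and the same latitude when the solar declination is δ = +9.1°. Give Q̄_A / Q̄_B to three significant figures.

Q̄_A / Q̄_B ≈ 0.441

— Configuration A (φ=+38.2°):
Solar longitude: λ_s = 360° × (330 − 80)/365.25 = 246.407°.
sin δ = sin 23.44° × sin 246.407° = -0.36454, so δ = -21.379°.
cos H₀ = −tan(+38.2°) tan(-21.379°) = 0.3081, H₀ = 1.2576 rad.
Bracket: H₀ sin φ sin δ + cos φ cos δ sin H₀ = 1.2576×0.61841×-0.36454 + 0.78586×0.93119×0.95137 = -0.283507 + 0.696198 = 0.412691.
Q̄ = (S₀/π) × [bracket] = (1361/π) × 0.412691 = 178.79 W/m².
— Configuration B (φ=+38.2°):
cos H₀ = −tan(+38.2°) tan(+9.100°) = -0.1260, H₀ = 1.6972 rad.
Bracket: H₀ sin φ sin δ + cos φ cos δ sin H₀ = 1.6972×0.61841×0.15816 + 0.78586×0.98741×0.99202 = 0.165999 + 0.769774 = 0.935773.
Q̄ = (S₀/π) × [bracket] = (1361/π) × 0.935773 = 405.40 W/m².
Ratio Q̄_A / Q̄_B = 178.79 / 405.40 = 0.4410.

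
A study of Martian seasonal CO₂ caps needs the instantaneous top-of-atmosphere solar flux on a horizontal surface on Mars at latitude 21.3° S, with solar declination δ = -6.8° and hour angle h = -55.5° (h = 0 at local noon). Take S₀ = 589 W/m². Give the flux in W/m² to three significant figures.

cos θ_z = sin φ sin δ + cos φ cos δ cos h = 0.043010 + 0.524004 = 0.567014.
Flux = S₀ · cos θ_z = 589 × 0.567014 = 334.0 W/m².

334 W/m²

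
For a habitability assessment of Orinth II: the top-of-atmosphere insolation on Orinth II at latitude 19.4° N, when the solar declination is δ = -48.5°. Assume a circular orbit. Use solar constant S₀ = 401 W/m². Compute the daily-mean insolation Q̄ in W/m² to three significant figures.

Q̄ ≈ 36.3 W/m²

cos H₀ = −tan(+19.4°) tan(-48.500°) = 0.3980, H₀ = 1.1614 rad.
Bracket: H₀ sin φ sin δ + cos φ cos δ sin H₀ = 1.1614×0.33216×-0.74896 + 0.94322×0.66262×0.91737 = -0.288927 + 0.573353 = 0.284426.
Q̄ = (S₀/π) × [bracket] = (401/π) × 0.284426 = 36.30 W/m².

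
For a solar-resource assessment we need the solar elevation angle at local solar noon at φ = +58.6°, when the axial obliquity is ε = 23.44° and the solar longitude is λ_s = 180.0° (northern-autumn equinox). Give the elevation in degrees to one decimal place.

Solar declination: sin δ = sin ε · sin λ_s = sin 23.44° × sin 180.0° = 0.00000, so δ = +0.000°.
At local noon the hour angle is zero, so the zenith angle equals |φ − δ| = |+58.6° − (+0.000°)| = 58.600°.
Elevation = 90° − 58.600° = 31.4°.

31.4°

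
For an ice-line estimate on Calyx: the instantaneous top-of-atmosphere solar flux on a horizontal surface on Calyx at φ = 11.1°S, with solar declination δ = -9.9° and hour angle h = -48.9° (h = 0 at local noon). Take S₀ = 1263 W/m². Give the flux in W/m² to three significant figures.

844 W/m²

cos θ_z = sin φ sin δ + cos φ cos δ cos h = 0.033100 + 0.635472 = 0.668572.
Flux = S₀ · cos θ_z = 1263 × 0.668572 = 844.4 W/m².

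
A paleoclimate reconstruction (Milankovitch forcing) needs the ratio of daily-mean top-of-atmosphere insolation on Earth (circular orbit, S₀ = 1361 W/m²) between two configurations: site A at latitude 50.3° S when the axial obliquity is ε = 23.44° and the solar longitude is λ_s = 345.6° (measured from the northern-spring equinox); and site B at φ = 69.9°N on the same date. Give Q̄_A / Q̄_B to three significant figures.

— Configuration A (φ=-50.3°):
Solar declination: sin δ = sin ε · sin λ_s = sin 23.44° × sin 345.6° = -0.09893, so δ = -5.677°.
cos H₀ = −tan(-50.3°) tan(-5.677°) = -0.1197, H₀ = 1.6908 rad.
Bracket: H₀ sin φ sin δ + cos φ cos δ sin H₀ = 1.6908×-0.76940×-0.09893 + 0.63877×0.99509×0.99280 = 0.128698 + 0.631057 = 0.759755.
Q̄ = (S₀/π) × [bracket] = (1361/π) × 0.759755 = 329.14 W/m².
— Configuration B (φ=+69.9°):
cos H₀ = −tan(+69.9°) tan(-5.677°) = 0.2717, H₀ = 1.2957 rad.
Bracket: H₀ sin φ sin δ + cos φ cos δ sin H₀ = 1.2957×0.93909×-0.09893 + 0.34366×0.99509×0.96239 = -0.120376 + 0.329111 = 0.208735.
Q̄ = (S₀/π) × [bracket] = (1361/π) × 0.208735 = 90.428 W/m².
Ratio Q̄_A / Q̄_B = 329.14 / 90.428 = 3.640.

Q̄_A / Q̄_B ≈ 3.64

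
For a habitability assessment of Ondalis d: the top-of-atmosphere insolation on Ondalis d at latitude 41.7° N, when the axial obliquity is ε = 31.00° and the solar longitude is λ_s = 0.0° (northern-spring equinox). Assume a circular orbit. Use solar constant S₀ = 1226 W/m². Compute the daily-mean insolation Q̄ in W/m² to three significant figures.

Q̄ ≈ 291 W/m²

Solar declination: sin δ = sin ε · sin λ_s = sin 31.00° × sin 0.0° = 0.00000, so δ = +0.000°.
cos H₀ = −tan(+41.7°) tan(+0.000°) = -0.0000, H₀ = 1.5708 rad.
Bracket: H₀ sin φ sin δ + cos φ cos δ sin H₀ = 1.5708×0.66523×0.00000 + 0.74664×1.00000×1.00000 = 0.000000 + 0.746640 = 0.746640.
Q̄ = (S₀/π) × [bracket] = (1226/π) × 0.746640 = 291.4 W/m².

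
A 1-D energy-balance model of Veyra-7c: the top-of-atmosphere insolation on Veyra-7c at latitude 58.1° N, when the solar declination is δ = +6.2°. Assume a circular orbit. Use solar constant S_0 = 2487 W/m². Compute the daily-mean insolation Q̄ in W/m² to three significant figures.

cos h₀ = −tan(+58.1°) tan(+6.200°) = -0.1745, h₀ = 1.7462 rad.
Bracket: h₀ sin ϕ sin δ + cos ϕ cos δ sin h₀ = 1.7462×0.84897×0.10800 + 0.52844×0.99415×0.98465 = 0.160107 + 0.517285 = 0.677392.
Q̄ = (S_0/π) × [bracket] = (2487/π) × 0.677392 = 536.2 W/m².

Q̄ ≈ 536 W/m²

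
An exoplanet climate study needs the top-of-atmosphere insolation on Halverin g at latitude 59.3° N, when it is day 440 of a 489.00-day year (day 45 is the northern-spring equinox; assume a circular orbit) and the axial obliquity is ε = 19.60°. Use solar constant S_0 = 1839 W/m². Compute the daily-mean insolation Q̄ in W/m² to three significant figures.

Solar longitude: L_s = 360° × (440 − 45)/489.00 = 290.798°.
sin δ = sin 19.60° × sin 290.798° = -0.31359, so δ = -18.276°.
cos h₀ = −tan(+59.3°) tan(-18.276°) = 0.5562, h₀ = 0.9810 rad.
Bracket: h₀ sin ϕ sin δ + cos ϕ cos δ sin h₀ = 0.9810×0.85985×-0.31359 + 0.51054×0.94956×0.83104 = -0.264517 + 0.402879 = 0.138362.
Q̄ = (S_0/π) × [bracket] = (1839/π) × 0.138362 = 80.99 W/m².

Q̄ ≈ 81.0 W/m²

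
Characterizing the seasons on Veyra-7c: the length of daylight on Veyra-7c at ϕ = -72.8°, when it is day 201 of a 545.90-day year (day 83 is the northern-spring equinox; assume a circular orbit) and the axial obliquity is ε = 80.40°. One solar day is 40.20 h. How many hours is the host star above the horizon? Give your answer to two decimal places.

0.00 h

Solar longitude: L_s = 360° × (201 − 83)/545.90 = 77.816°.
sin δ = sin 80.40° × sin 77.816° = 0.96379, so δ = +74.534°.
cos h₀ = −tan ϕ · tan δ = 11.6755 ≥ 1, so the host star never rises (polar night) and h₀ = 0.
Daylight = 2h₀/(2π) × 40.20 h = (0.0000/π) × 40.20 = 0.00 h.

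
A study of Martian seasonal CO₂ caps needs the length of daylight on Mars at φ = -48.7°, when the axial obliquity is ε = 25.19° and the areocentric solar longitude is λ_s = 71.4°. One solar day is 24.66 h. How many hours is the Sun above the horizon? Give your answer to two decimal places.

sin δ = sin 25.19° × sin 71.4° = 0.40339, so δ = +23.790°.
cos H₀ = −tan φ · tan δ = −tan(-48.7°) × tan(+23.790°) = 0.5018, so H₀ = 1.0451 rad = 59.88°.
Daylight = 2H₀/(2π) × 24.66 h = (1.0451/π) × 24.66 = 8.20 h.

8.20 h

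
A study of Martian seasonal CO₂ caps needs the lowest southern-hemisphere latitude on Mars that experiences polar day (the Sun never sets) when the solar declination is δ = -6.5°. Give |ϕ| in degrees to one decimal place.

Polar day requires cos h₀ = −tan ϕ tan δ ≤ −1, i.e. tan ϕ tan δ ≥ 1.
The boundary is |tan ϕ| · |tan δ| = 1, so |ϕ| = 90° − |δ| = 90° − 6.5° = 83.5° in the southern hemisphere.

|ϕ| = 83.5°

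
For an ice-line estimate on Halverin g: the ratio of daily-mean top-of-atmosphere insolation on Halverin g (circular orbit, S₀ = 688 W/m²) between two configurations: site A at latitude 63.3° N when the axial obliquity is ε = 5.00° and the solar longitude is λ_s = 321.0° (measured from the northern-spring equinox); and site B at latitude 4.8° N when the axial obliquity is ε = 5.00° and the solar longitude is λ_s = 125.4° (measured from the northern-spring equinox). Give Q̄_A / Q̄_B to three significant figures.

Q̄_A / Q̄_B ≈ 0.373

— Configuration A (φ=+63.3°):
Solar declination: sin δ = sin ε · sin λ_s = sin 5.00° × sin 321.0° = -0.05485, so δ = -3.144°.
cos H₀ = −tan(+63.3°) tan(-3.144°) = 0.1092, H₀ = 1.4614 rad.
Bracket: H₀ sin φ sin δ + cos φ cos δ sin H₀ = 1.4614×0.89337×-0.05485 + 0.44932×0.99849×0.99402 = -0.071611 + 0.445959 = 0.374348.
Q̄ = (S₀/π) × [bracket] = (688/π) × 0.374348 = 81.981 W/m².
— Configuration B (φ=+4.8°):
Solar declination: sin δ = sin ε · sin λ_s = sin 5.00° × sin 125.4° = 0.07104, so δ = +4.074°.
cos H₀ = −tan(+4.8°) tan(+4.074°) = -0.0060, H₀ = 1.5768 rad.
Bracket: H₀ sin φ sin δ + cos φ cos δ sin H₀ = 1.5768×0.08368×0.07104 + 0.99649×0.99747×0.99998 = 0.009373 + 0.993949 = 1.003322.
Q̄ = (S₀/π) × [bracket] = (688/π) × 1.003322 = 219.72 W/m².
Ratio Q̄_A / Q̄_B = 81.981 / 219.72 = 0.3731.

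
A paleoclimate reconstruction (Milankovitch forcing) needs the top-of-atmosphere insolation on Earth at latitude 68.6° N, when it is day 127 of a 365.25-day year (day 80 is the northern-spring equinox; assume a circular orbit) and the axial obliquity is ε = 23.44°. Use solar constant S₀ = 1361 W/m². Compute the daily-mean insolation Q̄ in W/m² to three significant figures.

Q̄ ≈ 381 W/m²

Solar longitude: λ_s = 360° × (127 − 80)/365.25 = 46.324°.
sin δ = sin 23.44° × sin 46.324° = 0.28771, so δ = +16.721°.
cos H₀ = −tan(+68.6°) tan(+16.721°) = -0.7665, H₀ = 2.4442 rad.
Bracket: H₀ sin φ sin δ + cos φ cos δ sin H₀ = 2.4442×0.93106×0.28771 + 0.36488×0.95772×0.64219 = 0.654741 + 0.224415 = 0.879156.
Q̄ = (S₀/π) × [bracket] = (1361/π) × 0.879156 = 380.9 W/m².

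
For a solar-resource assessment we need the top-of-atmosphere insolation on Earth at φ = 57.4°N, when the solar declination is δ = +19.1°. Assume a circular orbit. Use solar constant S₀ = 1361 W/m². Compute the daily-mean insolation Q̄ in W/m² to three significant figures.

Q̄ ≈ 441 W/m²

cos H₀ = −tan(+57.4°) tan(+19.100°) = -0.5415, H₀ = 2.1430 rad.
Bracket: H₀ sin φ sin δ + cos φ cos δ sin H₀ = 2.1430×0.84245×0.32722 + 0.53877×0.94495×0.84072 = 0.590753 + 0.428020 = 1.018773.
Q̄ = (S₀/π) × [bracket] = (1361/π) × 1.018773 = 441.4 W/m².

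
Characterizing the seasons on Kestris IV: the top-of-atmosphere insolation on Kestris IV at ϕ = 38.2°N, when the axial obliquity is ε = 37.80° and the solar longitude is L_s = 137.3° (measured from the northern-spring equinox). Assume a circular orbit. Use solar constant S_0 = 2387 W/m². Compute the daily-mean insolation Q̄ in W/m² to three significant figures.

Solar declination: sin δ = sin ε · sin L_s = sin 37.80° × sin 137.3° = 0.41565, so δ = +24.560°.
cos h₀ = −tan(+38.2°) tan(+24.560°) = -0.3596, h₀ = 1.9387 rad.
Bracket: h₀ sin ϕ sin δ + cos ϕ cos δ sin h₀ = 1.9387×0.61841×0.41565 + 0.78586×0.90953×0.93310 = 0.498328 + 0.666946 = 1.165274.
Q̄ = (S_0/π) × [bracket] = (2387/π) × 1.165274 = 885.4 W/m².

Q̄ ≈ 885 W/m²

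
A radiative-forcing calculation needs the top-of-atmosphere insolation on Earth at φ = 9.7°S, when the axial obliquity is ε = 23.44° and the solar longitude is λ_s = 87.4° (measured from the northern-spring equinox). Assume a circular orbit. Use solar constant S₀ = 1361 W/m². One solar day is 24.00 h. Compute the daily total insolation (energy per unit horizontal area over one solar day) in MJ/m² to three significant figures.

Solar declination: sin δ = sin ε · sin λ_s = sin 23.44° × sin 87.4° = 0.39738, so δ = +23.414°.
cos H₀ = −tan(-9.7°) tan(+23.414°) = 0.0740, H₀ = 1.4967 rad.
Bracket: H₀ sin φ sin δ + cos φ cos δ sin H₀ = 1.4967×-0.16849×0.39738 + 0.98570×0.91765×0.99726 = -0.100211 + 0.902049 = 0.801838.
Q̄ = (S₀/π) × [bracket] = (1361/π) × 0.801838 = 347.37 W/m².
Daily total = Q̄ × 24.00 h × 3600 s/h = 347.37 × 24.00 × 3600 / 10⁶ = 30.01 MJ/m².

30.0 MJ/m²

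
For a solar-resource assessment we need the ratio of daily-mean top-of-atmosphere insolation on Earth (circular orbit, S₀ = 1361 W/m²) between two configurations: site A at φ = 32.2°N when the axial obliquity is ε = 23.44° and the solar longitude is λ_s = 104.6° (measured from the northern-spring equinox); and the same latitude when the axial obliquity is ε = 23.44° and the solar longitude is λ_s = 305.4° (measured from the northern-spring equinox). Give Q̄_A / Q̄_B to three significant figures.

— Configuration A (φ=+32.2°):
Solar declination: sin δ = sin ε · sin λ_s = sin 23.44° × sin 104.6° = 0.38494, so δ = +22.640°.
cos H₀ = −tan(+32.2°) tan(+22.640°) = -0.2627, H₀ = 1.8366 rad.
Bracket: H₀ sin φ sin δ + cos φ cos δ sin H₀ = 1.8366×0.53288×0.38494 + 0.84619×0.92294×0.96489 = 0.376736 + 0.753562 = 1.130298.
Q̄ = (S₀/π) × [bracket] = (1361/π) × 1.130298 = 489.67 W/m².
— Configuration B (φ=+32.2°):
Solar declination: sin δ = sin ε · sin λ_s = sin 23.44° × sin 305.4° = -0.32425, so δ = -18.920°.
cos H₀ = −tan(+32.2°) tan(-18.920°) = 0.2159, H₀ = 1.3532 rad.
Bracket: H₀ sin φ sin δ + cos φ cos δ sin H₀ = 1.3532×0.53288×-0.32425 + 0.84619×0.94597×0.97643 = -0.233814 + 0.781603 = 0.547789.
Q̄ = (S₀/π) × [bracket] = (1361/π) × 0.547789 = 237.31 W/m².
Ratio Q̄_A / Q̄_B = 489.67 / 237.31 = 2.063.

Q̄_A / Q̄_B ≈ 2.06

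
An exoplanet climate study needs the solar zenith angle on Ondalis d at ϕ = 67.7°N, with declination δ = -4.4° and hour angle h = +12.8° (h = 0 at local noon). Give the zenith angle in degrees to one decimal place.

cos θ_z = sin ϕ sin δ + cos ϕ cos δ cos h = -0.070981 + 0.368936 = 0.297955.
θ_z = arccos(0.297955) = 72.7°.

θ_z = 72.7°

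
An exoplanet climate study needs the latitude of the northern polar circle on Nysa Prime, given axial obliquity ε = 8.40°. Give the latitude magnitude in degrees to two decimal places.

81.60°

The polar circle is the lowest latitude that experiences at least one full rotation of continuous daylight at the northern-summer solstice; it lies at |ϕ| = 90° − ε = 90° − 8.40° = 81.60°.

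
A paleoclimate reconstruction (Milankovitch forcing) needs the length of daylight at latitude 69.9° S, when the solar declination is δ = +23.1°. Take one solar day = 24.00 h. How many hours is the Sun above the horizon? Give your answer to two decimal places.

cos h₀ = −tan ϕ · tan δ = 1.1656 ≥ 1, so the Sun never rises (polar night) and h₀ = 0.
Daylight = 2h₀/(2π) × 24.00 h = (0.0000/π) × 24.00 = 0.00 h.

0.00 h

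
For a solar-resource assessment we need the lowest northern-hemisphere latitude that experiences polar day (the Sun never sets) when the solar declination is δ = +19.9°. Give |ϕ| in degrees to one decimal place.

Polar day requires cos h₀ = −tan ϕ tan δ ≤ −1, i.e. tan ϕ tan δ ≥ 1.
The boundary is |tan ϕ| · |tan δ| = 1, so |ϕ| = 90° − |δ| = 90° − 19.9° = 70.1° in the northern hemisphere.

|ϕ| = 70.1°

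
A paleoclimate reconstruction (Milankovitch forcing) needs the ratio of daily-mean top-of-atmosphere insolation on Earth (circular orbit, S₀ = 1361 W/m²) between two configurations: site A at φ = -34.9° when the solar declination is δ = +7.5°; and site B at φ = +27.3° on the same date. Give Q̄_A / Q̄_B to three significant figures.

— Configuration A (φ=-34.9°):
cos H₀ = −tan(-34.9°) tan(+7.500°) = 0.0918, H₀ = 1.4788 rad.
Bracket: H₀ sin φ sin δ + cos φ cos δ sin H₀ = 1.4788×-0.57215×0.13053 + 0.82015×0.99144×0.99577 = -0.110441 + 0.809690 = 0.699249.
Q̄ = (S₀/π) × [bracket] = (1361/π) × 0.699249 = 302.93 W/m².
— Configuration B (φ=+27.3°):
cos H₀ = −tan(+27.3°) tan(+7.500°) = -0.0680, H₀ = 1.6388 rad.
Bracket: H₀ sin φ sin δ + cos φ cos δ sin H₀ = 1.6388×0.45865×0.13053 + 0.88862×0.99144×0.99769 = 0.098111 + 0.878978 = 0.977089.
Q̄ = (S₀/π) × [bracket] = (1361/π) × 0.977089 = 423.29 W/m².
Ratio Q̄_A / Q̄_B = 302.93 / 423.29 = 0.7157.

Q̄_A / Q̄_B ≈ 0.716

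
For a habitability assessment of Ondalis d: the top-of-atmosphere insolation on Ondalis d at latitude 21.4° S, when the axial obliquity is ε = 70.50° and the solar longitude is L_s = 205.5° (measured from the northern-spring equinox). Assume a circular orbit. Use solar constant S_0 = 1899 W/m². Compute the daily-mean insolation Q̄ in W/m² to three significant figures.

Q̄ ≈ 663 W/m²

Solar declination: sin δ = sin ε · sin L_s = sin 70.50° × sin 205.5° = -0.40582, so δ = -23.942°.
cos h₀ = −tan(-21.4°) tan(-23.942°) = -0.1740, h₀ = 1.7457 rad.
Bracket: h₀ sin ϕ sin δ + cos ϕ cos δ sin h₀ = 1.7457×-0.36488×-0.40582 + 0.93106×0.91395×0.98474 = 0.258496 + 0.837957 = 1.096453.
Q̄ = (S_0/π) × [bracket] = (1899/π) × 1.096453 = 662.8 W/m².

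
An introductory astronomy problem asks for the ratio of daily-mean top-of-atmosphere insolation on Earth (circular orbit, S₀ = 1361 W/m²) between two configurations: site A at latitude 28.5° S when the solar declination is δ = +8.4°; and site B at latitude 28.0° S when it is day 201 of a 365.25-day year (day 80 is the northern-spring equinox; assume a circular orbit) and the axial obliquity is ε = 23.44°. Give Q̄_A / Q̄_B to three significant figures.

Q̄_A / Q̄_B ≈ 1.30

— Configuration A (φ=-28.5°):
cos H₀ = −tan(-28.5°) tan(+8.400°) = 0.0802, H₀ = 1.4905 rad.
Bracket: H₀ sin φ sin δ + cos φ cos δ sin H₀ = 1.4905×-0.47716×0.14608 + 0.87882×0.98927×0.99678 = -0.103893 + 0.866591 = 0.762698.
Q̄ = (S₀/π) × [bracket] = (1361/π) × 0.762698 = 330.42 W/m².
— Configuration B (φ=-28.0°):
Solar longitude: λ_s = 360° × (201 − 80)/365.25 = 119.261°.
sin δ = sin 23.44° × sin 119.261° = 0.34703, so δ = +20.306°.
cos H₀ = −tan(-28.0°) tan(+20.306°) = 0.1967, H₀ = 1.3728 rad.
Bracket: H₀ sin φ sin δ + cos φ cos δ sin H₀ = 1.3728×-0.46947×0.34703 + 0.88295×0.93785×0.98045 = -0.223657 + 0.811886 = 0.588229.
Q̄ = (S₀/π) × [bracket] = (1361/π) × 0.588229 = 254.83 W/m².
Ratio Q̄_A / Q̄_B = 330.42 / 254.83 = 1.297.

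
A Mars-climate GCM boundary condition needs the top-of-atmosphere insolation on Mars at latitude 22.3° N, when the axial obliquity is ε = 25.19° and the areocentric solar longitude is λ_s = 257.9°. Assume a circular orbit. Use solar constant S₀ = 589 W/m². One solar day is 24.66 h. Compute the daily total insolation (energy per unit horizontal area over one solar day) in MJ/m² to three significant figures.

10.1 MJ/m²

sin δ = sin 25.19° × sin 257.9° = -0.41617, so δ = -24.593°.
cos H₀ = −tan(+22.3°) tan(-24.593°) = 0.1877, H₀ = 1.3820 rad.
Bracket: H₀ sin φ sin δ + cos φ cos δ sin H₀ = 1.3820×0.37946×-0.41617 + 0.92521×0.90929×0.98222 = -0.218245 + 0.826326 = 0.608081.
Q̄ = (S₀/π) × [bracket] = (589/π) × 0.608081 = 114.01 W/m².
Daily total = Q̄ × 24.66 h × 3600 s/h = 114.01 × 24.66 × 3600 / 10⁶ = 10.12 MJ/m².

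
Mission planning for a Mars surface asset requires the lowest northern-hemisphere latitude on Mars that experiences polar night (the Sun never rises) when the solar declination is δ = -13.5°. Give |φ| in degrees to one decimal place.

Polar night requires cos H₀ = −tan φ tan δ ≥ 1, i.e. tan φ tan δ ≤ −1.
The boundary is |tan φ| · |tan δ| = 1, so |φ| = 90° − |δ| = 90° − 13.5° = 76.5° in the northern hemisphere.

|φ| = 76.5°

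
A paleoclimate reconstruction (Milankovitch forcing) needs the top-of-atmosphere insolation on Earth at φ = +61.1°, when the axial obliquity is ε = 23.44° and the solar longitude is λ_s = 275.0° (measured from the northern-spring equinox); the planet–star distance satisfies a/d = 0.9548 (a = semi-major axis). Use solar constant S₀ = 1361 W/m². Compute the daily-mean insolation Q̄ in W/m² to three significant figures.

Solar declination: sin δ = sin ε · sin λ_s = sin 23.44° × sin 275.0° = -0.39627, so δ = -23.346°.
cos H₀ = −tan(+61.1°) tan(-23.346°) = 0.7819, H₀ = 0.6732 rad.
Bracket: H₀ sin φ sin δ + cos φ cos δ sin H₀ = 0.6732×0.87546×-0.39627 + 0.48328×0.91813×0.62345 = -0.233546 + 0.276633 = 0.043087.
Inverse-square distance factor (a/d)² = 0.9548² = 0.911643.
Q̄ = (S₀/π) × 0.911643 × [bracket] = (1361/π) × 0.911643 × 0.043087 = 17.02 W/m².

Q̄ ≈ 17.0 W/m²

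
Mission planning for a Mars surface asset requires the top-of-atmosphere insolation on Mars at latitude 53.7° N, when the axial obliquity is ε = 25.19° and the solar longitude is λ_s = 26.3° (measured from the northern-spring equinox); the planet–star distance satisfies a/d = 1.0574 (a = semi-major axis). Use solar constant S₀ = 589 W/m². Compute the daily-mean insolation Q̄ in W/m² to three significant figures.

Solar declination: sin δ = sin ε · sin λ_s = sin 25.19° × sin 26.3° = 0.18858, so δ = +10.870°.
cos H₀ = −tan(+53.7°) tan(+10.870°) = -0.2614, H₀ = 1.8353 rad.
Bracket: H₀ sin φ sin δ + cos φ cos δ sin H₀ = 1.8353×0.80593×0.18858 + 0.59201×0.98206×0.96523 = 0.278933 + 0.561174 = 0.840107.
Inverse-square distance factor (a/d)² = 1.0574² = 1.118095.
Q̄ = (S₀/π) × 1.118095 × [bracket] = (589/π) × 1.118095 × 0.840107 = 176.1 W/m².

Q̄ ≈ 176 W/m²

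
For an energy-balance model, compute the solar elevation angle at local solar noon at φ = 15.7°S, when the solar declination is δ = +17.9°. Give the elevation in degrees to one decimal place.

At local noon the hour angle is zero, so the zenith angle equals |φ − δ| = |-15.7° − (+17.900°)| = 33.600°.
Elevation = 90° − 33.600° = 56.4°.

56.4°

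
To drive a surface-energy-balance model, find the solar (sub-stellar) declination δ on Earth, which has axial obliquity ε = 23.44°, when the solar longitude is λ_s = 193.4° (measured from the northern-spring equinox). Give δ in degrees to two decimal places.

δ = -5.29°

sin δ = sin ε · sin λ_s = sin 23.44° × sin 193.4° = -0.092187.
δ = arcsin(-0.092187) = -5.29°.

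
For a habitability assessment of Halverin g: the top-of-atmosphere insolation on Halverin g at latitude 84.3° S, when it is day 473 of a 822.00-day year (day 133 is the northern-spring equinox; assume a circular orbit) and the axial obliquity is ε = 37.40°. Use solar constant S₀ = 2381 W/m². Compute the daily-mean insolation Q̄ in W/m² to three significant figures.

Q̄ ≈ 0.00 W/m²

Solar longitude: λ_s = 360° × (473 − 133)/822.00 = 148.905°.
sin δ = sin 37.40° × sin 148.905° = 0.31368, so δ = +18.281°.
cos H₀ = −tan(-84.3°) tan(+18.281°) = 3.3098 ≥ 1 ⇒ polar night, H₀ = 0 and Q̄ = 0.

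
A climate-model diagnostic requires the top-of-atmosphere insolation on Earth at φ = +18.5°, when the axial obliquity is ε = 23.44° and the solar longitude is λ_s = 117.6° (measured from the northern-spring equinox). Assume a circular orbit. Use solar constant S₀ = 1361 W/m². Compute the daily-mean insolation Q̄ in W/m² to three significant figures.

Solar declination: sin δ = sin ε · sin λ_s = sin 23.44° × sin 117.6° = 0.35252, so δ = +20.642°.
cos H₀ = −tan(+18.5°) tan(+20.642°) = -0.1260, H₀ = 1.6972 rad.
Bracket: H₀ sin φ sin δ + cos φ cos δ sin H₀ = 1.6972×0.31730×0.35252 + 0.94832×0.93580×0.99202 = 0.189840 + 0.880356 = 1.070196.
Q̄ = (S₀/π) × [bracket] = (1361/π) × 1.070196 = 463.6 W/m².

Q̄ ≈ 464 W/m²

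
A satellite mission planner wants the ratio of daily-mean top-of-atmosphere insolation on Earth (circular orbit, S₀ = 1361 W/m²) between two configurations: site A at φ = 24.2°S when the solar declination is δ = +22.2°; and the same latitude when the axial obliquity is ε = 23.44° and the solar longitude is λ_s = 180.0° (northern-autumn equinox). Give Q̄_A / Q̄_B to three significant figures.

Q̄_A / Q̄_B ≈ 0.675

— Configuration A (φ=-24.2°):
cos H₀ = −tan(-24.2°) tan(+22.200°) = 0.1834, H₀ = 1.3863 rad.
Bracket: H₀ sin φ sin δ + cos φ cos δ sin H₀ = 1.3863×-0.40992×0.37784 + 0.91212×0.92587×0.98304 = -0.214716 + 0.830182 = 0.615466.
Q̄ = (S₀/π) × [bracket] = (1361/π) × 0.615466 = 266.63 W/m².
— Configuration B (φ=-24.2°):
Solar declination: sin δ = sin ε · sin λ_s = sin 23.44° × sin 180.0° = 0.00000, so δ = +0.000°.
cos H₀ = −tan(-24.2°) tan(+0.000°) = 0.0000, H₀ = 1.5708 rad.
Bracket: H₀ sin φ sin δ + cos φ cos δ sin H₀ = 1.5708×-0.40992×0.00000 + 0.91212×1.00000×1.00000 = -0.000000 + 0.912120 = 0.912120.
Q̄ = (S₀/π) × [bracket] = (1361/π) × 0.912120 = 395.15 W/m².
Ratio Q̄_A / Q̄_B = 266.63 / 395.15 = 0.6748.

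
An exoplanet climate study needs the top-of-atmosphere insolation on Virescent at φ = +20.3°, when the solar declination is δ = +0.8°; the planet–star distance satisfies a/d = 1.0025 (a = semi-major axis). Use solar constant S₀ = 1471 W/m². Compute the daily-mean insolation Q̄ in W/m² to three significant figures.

cos H₀ = −tan(+20.3°) tan(+0.800°) = -0.0052, H₀ = 1.5760 rad.
Bracket: H₀ sin φ sin δ + cos φ cos δ sin H₀ = 1.5760×0.34694×0.01396 + 0.93789×0.99990×0.99999 = 0.007633 + 0.937787 = 0.945420.
Inverse-square distance factor (a/d)² = 1.0025² = 1.005006.
Q̄ = (S₀/π) × 1.005006 × [bracket] = (1471/π) × 1.005006 × 0.945420 = 444.9 W/m².

Q̄ ≈ 445 W/m²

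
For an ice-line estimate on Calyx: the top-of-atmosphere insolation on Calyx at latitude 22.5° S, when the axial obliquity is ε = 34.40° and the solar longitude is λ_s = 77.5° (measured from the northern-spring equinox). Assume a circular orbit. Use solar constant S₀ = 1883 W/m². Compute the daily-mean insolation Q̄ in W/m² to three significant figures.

Q̄ ≈ 281 W/m²

Solar declination: sin δ = sin ε · sin λ_s = sin 34.40° × sin 77.5° = 0.55158, so δ = +33.475°.
cos H₀ = −tan(-22.5°) tan(+33.475°) = 0.2739, H₀ = 1.2933 rad.
Bracket: H₀ sin φ sin δ + cos φ cos δ sin H₀ = 1.2933×-0.38268×0.55158 + 0.92388×0.83413×0.96176 = -0.272988 + 0.741167 = 0.468179.
Q̄ = (S₀/π) × [bracket] = (1883/π) × 0.468179 = 280.6 W/m².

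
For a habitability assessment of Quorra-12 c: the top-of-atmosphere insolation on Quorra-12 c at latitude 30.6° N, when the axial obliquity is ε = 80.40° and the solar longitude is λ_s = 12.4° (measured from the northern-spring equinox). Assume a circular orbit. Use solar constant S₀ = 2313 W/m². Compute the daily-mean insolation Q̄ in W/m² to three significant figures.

Q̄ ≈ 749 W/m²

Solar declination: sin δ = sin ε · sin λ_s = sin 80.40° × sin 12.4° = 0.21173, so δ = +12.224°.
cos H₀ = −tan(+30.6°) tan(+12.224°) = -0.1281, H₀ = 1.6993 rad.
Bracket: H₀ sin φ sin δ + cos φ cos δ sin H₀ = 1.6993×0.50904×0.21173 + 0.86074×0.97733×0.99176 = 0.183149 + 0.834295 = 1.017444.
Q̄ = (S₀/π) × [bracket] = (2313/π) × 1.017444 = 749.1 W/m².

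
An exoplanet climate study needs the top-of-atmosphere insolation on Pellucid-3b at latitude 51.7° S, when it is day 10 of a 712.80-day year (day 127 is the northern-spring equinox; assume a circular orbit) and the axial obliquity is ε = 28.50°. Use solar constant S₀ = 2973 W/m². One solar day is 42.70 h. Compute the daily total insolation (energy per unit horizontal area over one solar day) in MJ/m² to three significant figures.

169 MJ/m²

Solar longitude: λ_s = 360° × (10 − 127)/712.80 = -59.091°, i.e. -59.091° + 360° = 300.909°.
sin δ = sin 28.50° × sin 300.909° = -0.40939, so δ = -24.167°.
cos H₀ = −tan(-51.7°) tan(-24.167°) = -0.5682, H₀ = 2.1751 rad.
Bracket: H₀ sin φ sin δ + cos φ cos δ sin H₀ = 2.1751×-0.78478×-0.40939 + 0.61978×0.91236×0.82290 = 0.698818 + 0.465319 = 1.164137.
Q̄ = (S₀/π) × [bracket] = (2973/π) × 1.164137 = 1101.7 W/m².
Daily total = Q̄ × 42.70 h × 3600 s/h = 1101.7 × 42.70 × 3600 / 10⁶ = 169.4 MJ/m².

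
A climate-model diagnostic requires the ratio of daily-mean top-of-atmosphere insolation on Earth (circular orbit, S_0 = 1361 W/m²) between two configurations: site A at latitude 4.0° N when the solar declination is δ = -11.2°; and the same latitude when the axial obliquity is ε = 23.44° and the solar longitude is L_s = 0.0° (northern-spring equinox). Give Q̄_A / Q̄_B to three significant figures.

— Configuration A (ϕ=+4.0°):
cos h₀ = −tan(+4.0°) tan(-11.200°) = 0.0138, h₀ = 1.5570 rad.
Bracket: h₀ sin ϕ sin δ + cos ϕ cos δ sin h₀ = 1.5570×0.06976×-0.19423 + 0.99756×0.98096×0.99990 = -0.021097 + 0.978469 = 0.957372.
Q̄ = (S_0/π) × [bracket] = (1361/π) × 0.957372 = 414.75 W/m².
— Configuration B (ϕ=+4.0°):
Solar declination: sin δ = sin ε · sin L_s = sin 23.44° × sin 0.0° = 0.00000, so δ = +0.000°.
cos h₀ = −tan(+4.0°) tan(+0.000°) = -0.0000, h₀ = 1.5708 rad.
Bracket: h₀ sin ϕ sin δ + cos ϕ cos δ sin h₀ = 1.5708×0.06976×0.00000 + 0.99756×1.00000×1.00000 = 0.000000 + 0.997560 = 0.997560.
Q̄ = (S_0/π) × [bracket] = (1361/π) × 0.997560 = 432.16 W/m².
Ratio Q̄_A / Q̄_B = 414.75 / 432.16 = 0.9597.

Q̄_A / Q̄_B ≈ 0.960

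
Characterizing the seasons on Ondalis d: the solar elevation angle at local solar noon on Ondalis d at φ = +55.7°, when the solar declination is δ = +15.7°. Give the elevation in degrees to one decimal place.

At local noon the hour angle is zero, so the zenith angle equals |φ − δ| = |+55.7° − (+15.700°)| = 40.000°.
Elevation = 90° − 40.000° = 50.0°.

50.0°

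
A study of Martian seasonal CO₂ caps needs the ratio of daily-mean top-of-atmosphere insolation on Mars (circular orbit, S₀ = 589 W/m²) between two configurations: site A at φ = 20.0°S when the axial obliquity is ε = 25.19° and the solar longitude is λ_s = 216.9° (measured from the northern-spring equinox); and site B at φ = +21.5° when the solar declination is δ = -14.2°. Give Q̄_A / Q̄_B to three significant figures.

— Configuration A (φ=-20.0°):
Solar declination: sin δ = sin ε · sin λ_s = sin 25.19° × sin 216.9° = -0.25555, so δ = -14.806°.
cos H₀ = −tan(-20.0°) tan(-14.806°) = -0.0962, H₀ = 1.6672 rad.
Bracket: H₀ sin φ sin δ + cos φ cos δ sin H₀ = 1.6672×-0.34202×-0.25555 + 0.93969×0.96680×0.99536 = 0.145719 + 0.904277 = 1.049996.
Q̄ = (S₀/π) × [bracket] = (589/π) × 1.049996 = 196.86 W/m².
— Configuration B (φ=+21.5°):
cos H₀ = −tan(+21.5°) tan(-14.200°) = 0.0997, H₀ = 1.4710 rad.
Bracket: H₀ sin φ sin δ + cos φ cos δ sin H₀ = 1.4710×0.36650×-0.24531 + 0.93042×0.96945×0.99502 = -0.132252 + 0.897504 = 0.765252.
Q̄ = (S₀/π) × [bracket] = (589/π) × 0.765252 = 143.47 W/m².
Ratio Q̄_A / Q̄_B = 196.86 / 143.47 = 1.372.

Q̄_A / Q̄_B ≈ 1.37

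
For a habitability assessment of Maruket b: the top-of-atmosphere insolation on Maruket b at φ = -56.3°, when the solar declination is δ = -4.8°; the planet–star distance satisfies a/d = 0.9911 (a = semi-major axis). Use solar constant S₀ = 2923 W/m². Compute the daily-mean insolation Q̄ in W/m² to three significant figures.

cos H₀ = −tan(-56.3°) tan(-4.800°) = -0.1259, H₀ = 1.6970 rad.
Bracket: H₀ sin φ sin δ + cos φ cos δ sin H₀ = 1.6970×-0.83195×-0.08368 + 0.55484×0.99649×0.99204 = 0.118141 + 0.548491 = 0.666632.
Inverse-square distance factor (a/d)² = 0.9911² = 0.982279.
Q̄ = (S₀/π) × 0.982279 × [bracket] = (2923/π) × 0.982279 × 0.666632 = 609.3 W/m².

Q̄ ≈ 609 W/m²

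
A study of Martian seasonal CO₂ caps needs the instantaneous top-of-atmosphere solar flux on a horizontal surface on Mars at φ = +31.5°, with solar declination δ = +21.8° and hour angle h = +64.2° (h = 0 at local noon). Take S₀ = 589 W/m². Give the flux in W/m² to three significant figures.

cos θ_z = sin φ sin δ + cos φ cos δ cos h = 0.194039 + 0.344557 = 0.538596.
Flux = S₀ · cos θ_z = 589 × 0.538596 = 317.2 W/m².

317 W/m²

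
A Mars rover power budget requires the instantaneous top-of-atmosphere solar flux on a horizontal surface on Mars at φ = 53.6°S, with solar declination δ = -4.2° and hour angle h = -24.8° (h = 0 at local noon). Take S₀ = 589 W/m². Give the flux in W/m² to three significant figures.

351 W/m²

cos θ_z = sin φ sin δ + cos φ cos δ cos h = 0.058949 + 0.537246 = 0.596195.
Flux = S₀ · cos θ_z = 589 × 0.596195 = 351.2 W/m².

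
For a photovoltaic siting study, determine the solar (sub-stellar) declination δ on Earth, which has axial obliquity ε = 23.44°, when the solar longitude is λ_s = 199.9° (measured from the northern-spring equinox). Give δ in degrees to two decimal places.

δ = -7.78°

sin δ = sin ε · sin λ_s = sin 23.44° × sin 199.9° = -0.135399.
δ = arcsin(-0.135399) = -7.78°.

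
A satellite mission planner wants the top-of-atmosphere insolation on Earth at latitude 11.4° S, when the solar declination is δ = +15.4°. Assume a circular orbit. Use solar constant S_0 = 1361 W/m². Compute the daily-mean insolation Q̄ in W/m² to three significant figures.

cos h₀ = −tan(-11.4°) tan(+15.400°) = 0.0555, h₀ = 1.5152 rad.
Bracket: h₀ sin ϕ sin δ + cos ϕ cos δ sin h₀ = 1.5152×-0.19766×0.26556 + 0.98027×0.96410×0.99846 = -0.079534 + 0.943623 = 0.864089.
Q̄ = (S_0/π) × [bracket] = (1361/π) × 0.864089 = 374.3 W/m².

Q̄ ≈ 374 W/m²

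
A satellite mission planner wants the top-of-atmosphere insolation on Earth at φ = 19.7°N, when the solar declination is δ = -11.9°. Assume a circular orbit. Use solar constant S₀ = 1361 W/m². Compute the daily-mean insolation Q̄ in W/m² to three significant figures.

Q̄ ≈ 353 W/m²

cos H₀ = −tan(+19.7°) tan(-11.900°) = 0.0755, H₀ = 1.4953 rad.
Bracket: H₀ sin φ sin δ + cos φ cos δ sin H₀ = 1.4953×0.33710×-0.20620 + 0.94147×0.97851×0.99715 = -0.103938 + 0.918612 = 0.814674.
Q̄ = (S₀/π) × [bracket] = (1361/π) × 0.814674 = 352.9 W/m².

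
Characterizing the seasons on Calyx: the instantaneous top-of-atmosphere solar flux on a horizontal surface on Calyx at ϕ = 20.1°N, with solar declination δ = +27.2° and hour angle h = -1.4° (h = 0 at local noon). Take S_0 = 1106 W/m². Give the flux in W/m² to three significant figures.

1.10e+03 W/m²

cos θ_z = sin ϕ sin δ + cos ϕ cos δ cos h = 0.157086 + 0.834996 = 0.992082.
Flux = S_0 · cos θ_z = 1106 × 0.992082 = 1097 W/m².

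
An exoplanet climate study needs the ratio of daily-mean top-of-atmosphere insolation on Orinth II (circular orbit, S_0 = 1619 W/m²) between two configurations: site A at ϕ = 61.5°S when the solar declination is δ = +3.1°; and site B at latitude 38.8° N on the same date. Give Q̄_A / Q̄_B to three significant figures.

— Configuration A (ϕ=-61.5°):
cos h₀ = −tan(-61.5°) tan(+3.100°) = 0.0997, h₀ = 1.4709 rad.
Bracket: h₀ sin ϕ sin δ + cos ϕ cos δ sin h₀ = 1.4709×-0.87882×0.05408 + 0.47716×0.99854×0.99501 = -0.069907 + 0.474086 = 0.404179.
Q̄ = (S_0/π) × [bracket] = (1619/π) × 0.404179 = 208.29 W/m².
— Configuration B (ϕ=+38.8°):
cos h₀ = −tan(+38.8°) tan(+3.100°) = -0.0435, h₀ = 1.6144 rad.
Bracket: h₀ sin ϕ sin δ + cos ϕ cos δ sin h₀ = 1.6144×0.62660×0.05408 + 0.77934×0.99854×0.99905 = 0.054706 + 0.777463 = 0.832169.
Q̄ = (S_0/π) × [bracket] = (1619/π) × 0.832169 = 428.85 W/m².
Ratio Q̄_A / Q̄_B = 208.29 / 428.85 = 0.4857.

Q̄_A / Q̄_B ≈ 0.486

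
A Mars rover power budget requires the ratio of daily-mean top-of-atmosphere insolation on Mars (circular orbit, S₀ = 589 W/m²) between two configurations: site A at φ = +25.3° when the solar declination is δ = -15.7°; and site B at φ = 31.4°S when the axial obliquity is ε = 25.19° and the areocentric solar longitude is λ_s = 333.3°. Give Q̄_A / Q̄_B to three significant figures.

Q̄_A / Q̄_B ≈ 0.696

— Configuration A (φ=+25.3°):
cos H₀ = −tan(+25.3°) tan(-15.700°) = 0.1329, H₀ = 1.4375 rad.
Bracket: H₀ sin φ sin δ + cos φ cos δ sin H₀ = 1.4375×0.42736×-0.27060 + 0.90408×0.96269×0.99113 = -0.166238 + 0.862629 = 0.696391.
Q̄ = (S₀/π) × [bracket] = (589/π) × 0.696391 = 130.56 W/m².
— Configuration B (φ=-31.4°):
sin δ = sin 25.19° × sin 333.3° = -0.19124, so δ = -11.025°.
cos H₀ = −tan(-31.4°) tan(-11.025°) = -0.1189, H₀ = 1.6900 rad.
Bracket: H₀ sin φ sin δ + cos φ cos δ sin H₀ = 1.6900×-0.52101×-0.19124 + 0.85355×0.98154×0.99290 = 0.168388 + 0.831845 = 1.000233.
Q̄ = (S₀/π) × [bracket] = (589/π) × 1.000233 = 187.53 W/m².
Ratio Q̄_A / Q̄_B = 130.56 / 187.53 = 0.6962.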